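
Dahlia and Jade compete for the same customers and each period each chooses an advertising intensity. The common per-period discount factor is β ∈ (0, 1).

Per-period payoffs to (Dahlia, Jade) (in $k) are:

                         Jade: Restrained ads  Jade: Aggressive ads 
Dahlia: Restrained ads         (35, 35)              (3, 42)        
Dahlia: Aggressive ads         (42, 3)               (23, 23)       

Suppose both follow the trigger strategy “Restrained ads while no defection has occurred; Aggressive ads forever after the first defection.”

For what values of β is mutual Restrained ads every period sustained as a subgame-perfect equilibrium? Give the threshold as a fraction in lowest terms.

7/19

One-period gain from deviating is 42 − 35 = 7. The loss is 35 − 23 = 12 in every subsequent period, with present value 12·β/(1−β).
Deviation is unprofitable when 12·β/(1−β) ≥ 7, i.e. β/(1−β) ≥ 7/12.
Equivalently β ≥ 7/(7+12) = 7/19.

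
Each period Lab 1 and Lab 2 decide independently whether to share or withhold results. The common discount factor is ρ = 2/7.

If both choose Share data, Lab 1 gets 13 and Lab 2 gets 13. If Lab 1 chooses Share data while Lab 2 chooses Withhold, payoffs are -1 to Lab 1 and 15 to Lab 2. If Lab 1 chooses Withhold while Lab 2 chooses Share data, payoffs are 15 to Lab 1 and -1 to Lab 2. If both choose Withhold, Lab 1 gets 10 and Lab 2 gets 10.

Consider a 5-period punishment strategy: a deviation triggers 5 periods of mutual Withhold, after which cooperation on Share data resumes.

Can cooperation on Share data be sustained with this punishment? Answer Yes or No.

IC: ρ+…+ρ^5 ≥ (15−13)/(13−10) = 2/3.
At ρ = 2/7: partial sum = 0.3992 < 0.6667. Cooperation not sustainable.

No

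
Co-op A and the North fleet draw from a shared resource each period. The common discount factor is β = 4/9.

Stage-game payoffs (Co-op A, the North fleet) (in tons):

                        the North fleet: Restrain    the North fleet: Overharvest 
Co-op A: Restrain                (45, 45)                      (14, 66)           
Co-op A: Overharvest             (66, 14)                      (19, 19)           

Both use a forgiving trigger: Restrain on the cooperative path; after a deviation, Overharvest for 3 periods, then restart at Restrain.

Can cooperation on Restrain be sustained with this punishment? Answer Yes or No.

No

A one-shot deviation gives 66 now, then 19 for 3 periods, then back to 45.
Gain from deviating: (66−45) today; loss: (45−19) in each of the next 3 periods.
No-deviation condition: (45−19)(β+…+β^3) ≥ 66−45, i.e. β+…+β^3 ≥ 21/26.
At β = 4/9: β+…+β^3 = 0.7298 < 0.8077.
So cooperation is not sustainable.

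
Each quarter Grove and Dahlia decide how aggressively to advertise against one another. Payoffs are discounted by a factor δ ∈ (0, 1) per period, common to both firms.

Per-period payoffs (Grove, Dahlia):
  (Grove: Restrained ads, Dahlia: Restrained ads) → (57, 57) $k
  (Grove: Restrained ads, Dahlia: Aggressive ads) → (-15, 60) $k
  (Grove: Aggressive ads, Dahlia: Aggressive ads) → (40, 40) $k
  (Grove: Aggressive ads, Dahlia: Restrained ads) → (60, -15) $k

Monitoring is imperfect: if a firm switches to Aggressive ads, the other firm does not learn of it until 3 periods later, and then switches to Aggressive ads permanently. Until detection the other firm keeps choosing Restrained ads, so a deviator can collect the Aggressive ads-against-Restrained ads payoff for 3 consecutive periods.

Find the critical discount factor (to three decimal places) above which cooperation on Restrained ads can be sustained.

0.531

Deviating for the 3 undetected periods gains 60−57 = 3 per period over cooperation, then loses 57−40 = 17 per period forever once punishment starts.
Gain: 3(1 + δ + … + δ^2); loss: 17·δ^3/(1−δ).
No profitable deviation ⇔ 3(1−δ^3) ≤ 17·δ^3, i.e. δ^3 ≥ 3/(3+17) = 3/20.
Hence δ ≥ (3/20)^(1/3) ≈ 0.531.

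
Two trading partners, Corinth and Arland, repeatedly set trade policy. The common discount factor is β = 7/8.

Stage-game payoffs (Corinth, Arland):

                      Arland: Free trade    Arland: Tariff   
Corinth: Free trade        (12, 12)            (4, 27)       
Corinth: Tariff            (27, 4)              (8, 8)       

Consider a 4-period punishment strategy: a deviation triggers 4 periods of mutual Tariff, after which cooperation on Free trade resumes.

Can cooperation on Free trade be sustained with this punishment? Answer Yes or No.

No

Comparing payoff streams over the 5 periods until play realigns: cooperate → 12(1+β+…+β^4); deviate → 27 + 8(β+…+β^4).
Cooperation is sustained iff (12−8)(β+…+β^4) ≥ 27−12.
β+…+β^4 = 7/8·(1−(7/8)^4)/(1−7/8) = 2.8967, and (27−12)/(12−8) = 3.7500.
2.8967 < 3.7500, so cooperation is not sustainable.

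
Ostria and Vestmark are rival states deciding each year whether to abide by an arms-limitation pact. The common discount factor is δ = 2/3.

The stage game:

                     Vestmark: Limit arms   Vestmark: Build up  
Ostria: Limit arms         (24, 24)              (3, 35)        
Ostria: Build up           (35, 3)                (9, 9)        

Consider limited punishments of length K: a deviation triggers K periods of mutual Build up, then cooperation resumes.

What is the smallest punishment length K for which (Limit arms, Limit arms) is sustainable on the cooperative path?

Need Σ_{k=1}^{K} δ^k ≥ (35−24)/(24−9) = 0.7333 at δ = 2/3.
At K = 1 the sum is 0.6667 < 0.7333; at K = 2 it is 1.1111 ≥ 0.7333.
So the minimum punishment length is K = 2.

2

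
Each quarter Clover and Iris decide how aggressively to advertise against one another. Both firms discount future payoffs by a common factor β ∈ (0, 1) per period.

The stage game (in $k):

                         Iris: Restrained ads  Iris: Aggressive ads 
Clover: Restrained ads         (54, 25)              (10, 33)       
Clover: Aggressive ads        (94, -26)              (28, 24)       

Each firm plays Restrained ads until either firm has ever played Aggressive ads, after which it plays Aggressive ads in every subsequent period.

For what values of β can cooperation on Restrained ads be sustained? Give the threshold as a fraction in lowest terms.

8/9

Clover's threshold: (94−54)/(94−28) = 20/33.
Iris's threshold: (33−25)/(33−24) = 8/9.
20/33 < 8/9, so Iris binds and β* = 8/9.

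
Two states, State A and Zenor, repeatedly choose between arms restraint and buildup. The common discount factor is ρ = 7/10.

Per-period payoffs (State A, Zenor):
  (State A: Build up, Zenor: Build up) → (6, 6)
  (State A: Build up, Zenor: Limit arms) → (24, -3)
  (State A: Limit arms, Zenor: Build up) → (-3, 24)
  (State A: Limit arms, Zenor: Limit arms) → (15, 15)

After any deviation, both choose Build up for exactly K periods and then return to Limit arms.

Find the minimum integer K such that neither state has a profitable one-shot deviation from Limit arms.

Need Σ_{k=1}^{K} ρ^k ≥ (24−15)/(15−6) = 1.0000 at ρ = 7/10.
At K = 1 the sum is 0.7000 < 1.0000; at K = 2 it is 1.1900 ≥ 1.0000.
So the minimum punishment length is K = 2.

2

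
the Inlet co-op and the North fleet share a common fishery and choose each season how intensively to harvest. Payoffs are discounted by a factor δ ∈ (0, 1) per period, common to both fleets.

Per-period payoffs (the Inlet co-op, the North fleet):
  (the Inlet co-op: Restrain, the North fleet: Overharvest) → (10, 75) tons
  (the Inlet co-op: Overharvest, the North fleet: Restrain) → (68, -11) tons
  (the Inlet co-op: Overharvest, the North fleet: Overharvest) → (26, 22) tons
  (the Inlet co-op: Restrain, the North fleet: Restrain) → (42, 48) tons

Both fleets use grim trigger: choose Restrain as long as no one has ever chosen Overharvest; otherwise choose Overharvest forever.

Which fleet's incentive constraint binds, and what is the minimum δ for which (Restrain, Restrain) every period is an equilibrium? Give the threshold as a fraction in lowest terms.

the Inlet co-op; δ ≥ 13/21

the Inlet co-op: cooperation gives 42 each period; deviation gives 68 once then 26 forever.
  42/(1−δ) ≥ 68 + 26δ/(1−δ) ⇒ δ ≥ 26/42 = 13/21.
the North fleet: cooperation gives 48 each period; deviation gives 75 once then 22 forever.
  δ ≥ 27/53.
Both must hold, so the binding constraint is the Inlet co-op's: δ ≥ 13/21.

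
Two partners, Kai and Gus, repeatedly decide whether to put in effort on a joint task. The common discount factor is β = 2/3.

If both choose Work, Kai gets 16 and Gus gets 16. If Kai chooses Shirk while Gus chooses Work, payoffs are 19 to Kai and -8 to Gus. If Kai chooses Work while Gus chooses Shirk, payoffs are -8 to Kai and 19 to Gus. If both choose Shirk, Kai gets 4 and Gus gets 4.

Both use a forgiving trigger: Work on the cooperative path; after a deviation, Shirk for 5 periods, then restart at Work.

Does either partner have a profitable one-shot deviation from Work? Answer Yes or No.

No

A one-shot deviation gives 19 now, then 4 for 5 periods, then back to 16.
Gain from deviating: (19−16) today; loss: (16−4) in each of the next 5 periods.
No-deviation condition: (16−4)(β+…+β^5) ≥ 19−16, i.e. β+…+β^5 ≥ 1/4.
At β = 2/3: β+…+β^5 = 1.7366 ≥ 0.2500.
So cooperation is sustainable.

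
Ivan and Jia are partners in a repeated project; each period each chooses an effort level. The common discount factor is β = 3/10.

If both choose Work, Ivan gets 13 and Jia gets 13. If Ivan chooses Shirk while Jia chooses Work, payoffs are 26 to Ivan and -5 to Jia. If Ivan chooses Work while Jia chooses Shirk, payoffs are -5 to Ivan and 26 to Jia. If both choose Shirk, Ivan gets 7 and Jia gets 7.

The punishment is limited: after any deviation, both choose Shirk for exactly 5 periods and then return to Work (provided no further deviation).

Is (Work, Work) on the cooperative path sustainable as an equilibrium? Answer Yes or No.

No

A one-shot deviation gives 26 now, then 7 for 5 periods, then back to 13.
Gain from deviating: (26−13) today; loss: (13−7) in each of the next 5 periods.
No-deviation condition: (13−7)(β+…+β^5) ≥ 26−13, i.e. β+…+β^5 ≥ 13/6.
At β = 3/10: β+…+β^5 = 0.4275 < 2.1667.
So cooperation is not sustainable.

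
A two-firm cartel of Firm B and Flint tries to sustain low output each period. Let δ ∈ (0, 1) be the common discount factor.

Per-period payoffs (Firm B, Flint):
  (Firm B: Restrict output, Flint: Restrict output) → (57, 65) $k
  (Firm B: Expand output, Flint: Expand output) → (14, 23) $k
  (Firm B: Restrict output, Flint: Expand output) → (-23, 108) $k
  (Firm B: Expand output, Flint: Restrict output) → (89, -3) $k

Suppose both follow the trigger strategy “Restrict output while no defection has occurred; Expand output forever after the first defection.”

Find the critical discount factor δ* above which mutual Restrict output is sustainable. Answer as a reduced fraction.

For Firm B: deviation gain 89−57 = 32, per-period punishment loss 57−14 = 43. IC gives δ ≥ 32/75.
For Flint: gain 43, loss 42 per period, so δ ≥ 43/85.
The tighter constraint is Flint's, so cooperation needs δ ≥ 43/85.

43/85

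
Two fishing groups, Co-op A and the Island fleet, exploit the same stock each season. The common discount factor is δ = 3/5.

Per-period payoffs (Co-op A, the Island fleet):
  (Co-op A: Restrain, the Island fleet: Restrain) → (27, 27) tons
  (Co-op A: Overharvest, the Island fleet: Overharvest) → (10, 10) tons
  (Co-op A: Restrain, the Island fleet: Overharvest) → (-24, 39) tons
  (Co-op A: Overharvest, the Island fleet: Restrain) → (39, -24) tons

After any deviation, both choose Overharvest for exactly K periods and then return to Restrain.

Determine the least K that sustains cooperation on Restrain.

Need Σ_{k=1}^{K} δ^k ≥ (39−27)/(27−10) = 0.7059 at δ = 3/5.
At K = 1 the sum is 0.6000 < 0.7059; at K = 2 it is 0.9600 ≥ 0.7059.
So the minimum punishment length is K = 2.

2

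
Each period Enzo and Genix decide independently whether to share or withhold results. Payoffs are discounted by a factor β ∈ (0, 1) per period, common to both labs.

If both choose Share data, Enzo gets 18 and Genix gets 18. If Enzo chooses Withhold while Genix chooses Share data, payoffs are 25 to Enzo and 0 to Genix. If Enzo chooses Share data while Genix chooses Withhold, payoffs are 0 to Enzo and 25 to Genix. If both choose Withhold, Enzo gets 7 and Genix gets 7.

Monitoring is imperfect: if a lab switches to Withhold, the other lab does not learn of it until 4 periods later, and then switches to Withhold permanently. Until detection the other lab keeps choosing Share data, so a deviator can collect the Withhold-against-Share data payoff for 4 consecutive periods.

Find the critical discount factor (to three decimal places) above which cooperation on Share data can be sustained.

Deviating for the 4 undetected periods gains 25−18 = 7 per period over cooperation, then loses 18−7 = 11 per period forever once punishment starts.
Gain: 7(1 + β + … + β^3); loss: 11·β^4/(1−β).
No profitable deviation ⇔ 7(1−β^4) ≤ 11·β^4, i.e. β^4 ≥ 7/(7+11) = 7/18.
Hence β ≥ (7/18)^(1/4) ≈ 0.790.

0.790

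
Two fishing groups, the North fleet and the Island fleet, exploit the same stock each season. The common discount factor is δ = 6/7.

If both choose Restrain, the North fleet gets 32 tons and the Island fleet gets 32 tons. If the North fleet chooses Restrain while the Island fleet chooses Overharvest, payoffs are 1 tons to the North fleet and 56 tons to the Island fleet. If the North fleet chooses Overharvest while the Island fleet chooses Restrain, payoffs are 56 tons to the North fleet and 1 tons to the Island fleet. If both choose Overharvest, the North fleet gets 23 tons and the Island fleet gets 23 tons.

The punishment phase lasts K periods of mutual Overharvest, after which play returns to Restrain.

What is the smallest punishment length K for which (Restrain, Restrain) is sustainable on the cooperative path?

4

No profitable deviation requires (32−23)(δ+…+δ^K) ≥ 56−32, i.e. δ+…+δ^K ≥ 8/3 ≈ 2.6667.
With δ = 6/7, the partial sums are K=1: 0.8571, K=2: 1.5918, K=3: 2.2216, K=4: 2.7613.
K = 4 is the first length at which the sum reaches 2.6667.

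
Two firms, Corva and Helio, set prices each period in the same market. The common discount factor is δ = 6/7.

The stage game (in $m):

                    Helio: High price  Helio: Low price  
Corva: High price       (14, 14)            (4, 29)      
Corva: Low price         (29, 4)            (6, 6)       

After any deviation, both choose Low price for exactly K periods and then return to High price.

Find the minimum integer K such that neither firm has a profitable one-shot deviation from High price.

IC: δ(1−δ^K)/(1−δ) ≥ (29−14)/(14−6) = 15/8.
With δ = 6/7: need 1 − δ^K ≥ 15/8·(1−6/7)/(6/7), i.e. δ^K ≤ 0.6875.
Since (6/7)^2 = 0.7347 and (6/7)^3 = 0.6297, the smallest such K is 3.

3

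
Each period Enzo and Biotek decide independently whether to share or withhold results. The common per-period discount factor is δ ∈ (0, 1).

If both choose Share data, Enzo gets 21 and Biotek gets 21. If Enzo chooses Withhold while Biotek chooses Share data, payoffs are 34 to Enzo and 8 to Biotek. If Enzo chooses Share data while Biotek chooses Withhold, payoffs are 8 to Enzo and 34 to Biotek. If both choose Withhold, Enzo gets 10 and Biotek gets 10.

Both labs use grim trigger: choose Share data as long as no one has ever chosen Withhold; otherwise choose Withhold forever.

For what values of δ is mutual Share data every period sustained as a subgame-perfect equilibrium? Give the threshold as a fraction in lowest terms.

13/24

21/(1−δ) ≥ 34 + 10δ/(1−δ)
21 ≥ 34 − 24δ
δ ≥ 13/24.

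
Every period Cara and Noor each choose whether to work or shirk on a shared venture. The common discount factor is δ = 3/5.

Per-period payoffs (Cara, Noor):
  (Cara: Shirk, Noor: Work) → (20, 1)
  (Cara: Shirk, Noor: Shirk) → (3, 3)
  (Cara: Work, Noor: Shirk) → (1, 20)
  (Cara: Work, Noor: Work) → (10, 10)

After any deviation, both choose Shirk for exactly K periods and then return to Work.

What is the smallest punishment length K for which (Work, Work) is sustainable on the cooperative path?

6

IC: δ(1−δ^K)/(1−δ) ≥ (20−10)/(10−3) = 10/7.
With δ = 3/5: need 1 − δ^K ≥ 10/7·(1−3/5)/(3/5), i.e. δ^K ≤ 0.0476.
Since (3/5)^5 = 0.0778 and (3/5)^6 = 0.0467, the smallest such K is 6.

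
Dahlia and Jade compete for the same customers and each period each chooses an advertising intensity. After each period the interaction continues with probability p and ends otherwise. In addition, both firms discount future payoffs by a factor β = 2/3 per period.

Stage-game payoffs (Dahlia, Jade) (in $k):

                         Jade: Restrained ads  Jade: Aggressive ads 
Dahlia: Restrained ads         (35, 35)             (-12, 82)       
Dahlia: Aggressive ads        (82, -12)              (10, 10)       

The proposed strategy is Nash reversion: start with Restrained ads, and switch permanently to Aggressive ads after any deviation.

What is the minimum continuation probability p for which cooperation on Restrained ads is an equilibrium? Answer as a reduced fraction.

47/48

With continuation probability p and discount β, the effective per-period discount factor is βp.
Grim-trigger IC: βp ≥ (82−35)/(82−10) = 47/72.
So p ≥ (47/72)/(2/3) = 47/48.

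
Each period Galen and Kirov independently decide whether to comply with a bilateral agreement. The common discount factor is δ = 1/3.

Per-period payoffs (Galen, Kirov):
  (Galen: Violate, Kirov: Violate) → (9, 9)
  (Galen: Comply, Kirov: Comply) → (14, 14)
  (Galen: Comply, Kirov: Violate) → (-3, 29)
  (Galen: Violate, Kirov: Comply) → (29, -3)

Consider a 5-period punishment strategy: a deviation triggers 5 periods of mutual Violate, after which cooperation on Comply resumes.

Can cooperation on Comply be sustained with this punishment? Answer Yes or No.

No

A one-shot deviation gives 29 now, then 9 for 5 periods, then back to 14.
Gain from deviating: (29−14) today; loss: (14−9) in each of the next 5 periods.
No-deviation condition: (14−9)(δ+…+δ^5) ≥ 29−14, i.e. δ+…+δ^5 ≥ 3.
At δ = 1/3: δ+…+δ^5 = 0.4979 < 3.0000.
So cooperation is not sustainable.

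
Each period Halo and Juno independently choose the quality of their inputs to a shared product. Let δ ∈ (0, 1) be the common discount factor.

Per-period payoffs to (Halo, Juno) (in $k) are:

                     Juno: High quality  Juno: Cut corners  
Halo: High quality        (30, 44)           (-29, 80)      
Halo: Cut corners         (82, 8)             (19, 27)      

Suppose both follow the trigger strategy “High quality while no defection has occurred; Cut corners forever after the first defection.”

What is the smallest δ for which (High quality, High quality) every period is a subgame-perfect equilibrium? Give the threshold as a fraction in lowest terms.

52/63

Halo: cooperation gives 30 each period; deviation gives 82 once then 19 forever.
  30/(1−δ) ≥ 82 + 19δ/(1−δ) ⇒ δ ≥ 52/63.
Juno: cooperation gives 44 each period; deviation gives 80 once then 27 forever.
  δ ≥ 36/53.
Both must hold, so the binding constraint is Halo's: δ ≥ 52/63.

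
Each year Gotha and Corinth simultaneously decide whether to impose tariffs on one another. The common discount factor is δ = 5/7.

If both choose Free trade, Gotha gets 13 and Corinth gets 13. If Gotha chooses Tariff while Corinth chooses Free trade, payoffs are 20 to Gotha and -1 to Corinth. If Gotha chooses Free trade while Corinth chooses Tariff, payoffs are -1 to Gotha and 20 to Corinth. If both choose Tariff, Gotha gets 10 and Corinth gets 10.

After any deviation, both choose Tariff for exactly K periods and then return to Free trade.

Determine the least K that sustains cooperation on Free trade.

No profitable deviation requires (13−10)(δ+…+δ^K) ≥ 20−13, i.e. δ+…+δ^K ≥ 7/3 ≈ 2.3333.
With δ = 5/7, the partial sums are K=1: 0.7143, K=2: 1.2245, …, K=7: 2.2628, K=8: 2.3306, K=9: 2.3790.
K = 9 is the first length at which the sum reaches 2.3333.

9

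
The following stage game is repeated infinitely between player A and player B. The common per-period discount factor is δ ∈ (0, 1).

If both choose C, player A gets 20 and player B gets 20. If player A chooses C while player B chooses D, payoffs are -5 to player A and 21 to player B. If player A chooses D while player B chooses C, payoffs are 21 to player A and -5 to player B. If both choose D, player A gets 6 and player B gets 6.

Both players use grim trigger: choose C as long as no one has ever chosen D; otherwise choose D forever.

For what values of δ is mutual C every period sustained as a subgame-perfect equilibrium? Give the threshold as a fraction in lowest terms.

1/15

One-period gain from deviating is 21 − 20 = 1. The loss is 20 − 6 = 14 in every subsequent period, with present value 14·δ/(1−δ).
Deviation is unprofitable when 14·δ/(1−δ) ≥ 1, i.e. δ/(1−δ) ≥ 1/14.
Equivalently δ ≥ 1/(1+14) = 1/15.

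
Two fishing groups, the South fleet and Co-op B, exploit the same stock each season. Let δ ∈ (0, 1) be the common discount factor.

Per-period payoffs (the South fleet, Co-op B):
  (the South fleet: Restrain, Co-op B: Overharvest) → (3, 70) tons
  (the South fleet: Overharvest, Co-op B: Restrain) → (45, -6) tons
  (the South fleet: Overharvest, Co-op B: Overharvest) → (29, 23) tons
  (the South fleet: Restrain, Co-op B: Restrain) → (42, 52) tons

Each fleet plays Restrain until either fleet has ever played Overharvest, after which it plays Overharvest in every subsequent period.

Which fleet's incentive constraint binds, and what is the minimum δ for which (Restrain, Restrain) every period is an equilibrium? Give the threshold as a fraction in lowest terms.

Co-op B; δ ≥ 18/47

the South fleet's threshold: (45−42)/(45−29) = 3/16.
Co-op B's threshold: (70−52)/(70−23) = 18/47.
3/16 < 18/47, so Co-op B binds and δ* = 18/47.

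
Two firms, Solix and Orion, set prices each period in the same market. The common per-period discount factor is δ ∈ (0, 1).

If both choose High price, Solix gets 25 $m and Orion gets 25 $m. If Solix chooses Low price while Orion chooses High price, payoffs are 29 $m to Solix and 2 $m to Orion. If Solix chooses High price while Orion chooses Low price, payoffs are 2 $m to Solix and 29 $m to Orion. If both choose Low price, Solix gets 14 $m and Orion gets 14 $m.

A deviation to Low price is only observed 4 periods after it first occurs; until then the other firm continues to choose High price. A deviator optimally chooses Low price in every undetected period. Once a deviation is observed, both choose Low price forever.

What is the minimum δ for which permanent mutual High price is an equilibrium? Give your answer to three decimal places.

0.719

A deviator earns 29 for 4 periods, then 14 forever; cooperating earns 25 forever. Multiplying the IC by (1−δ):
25 ≥ 29(1−δ^4) + 14δ^4, so 15·δ^4 ≥ 4 and δ^4 ≥ 4/15.
δ ≥ (4/15)^(1/4) ≈ 0.719.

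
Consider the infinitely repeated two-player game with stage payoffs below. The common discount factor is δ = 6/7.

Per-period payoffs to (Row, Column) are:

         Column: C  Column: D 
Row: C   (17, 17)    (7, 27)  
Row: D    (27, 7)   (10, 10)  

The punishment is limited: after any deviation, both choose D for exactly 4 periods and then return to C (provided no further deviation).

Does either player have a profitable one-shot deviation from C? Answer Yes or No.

Comparing payoff streams over the 5 periods until play realigns: cooperate → 17(1+δ+…+δ^4); deviate → 27 + 10(δ+…+δ^4).
Cooperation is sustained iff (17−10)(δ+…+δ^4) ≥ 27−17.
δ+…+δ^4 = 6/7·(1−(6/7)^4)/(1−6/7) = 2.7613, and (27−17)/(17−10) = 1.4286.
2.7613 ≥ 1.4286, so cooperation is sustainable.

No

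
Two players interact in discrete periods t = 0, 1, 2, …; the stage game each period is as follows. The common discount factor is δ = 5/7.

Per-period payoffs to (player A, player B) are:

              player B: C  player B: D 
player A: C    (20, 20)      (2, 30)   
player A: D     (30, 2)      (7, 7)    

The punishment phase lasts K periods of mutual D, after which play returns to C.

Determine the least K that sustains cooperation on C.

2

IC: δ(1−δ^K)/(1−δ) ≥ (30−20)/(20−7) = 10/13.
With δ = 5/7: need 1 − δ^K ≥ 10/13·(1−5/7)/(5/7), i.e. δ^K ≤ 0.6923.
Since (5/7)^1 = 0.7143 and (5/7)^2 = 0.5102, the smallest such K is 2.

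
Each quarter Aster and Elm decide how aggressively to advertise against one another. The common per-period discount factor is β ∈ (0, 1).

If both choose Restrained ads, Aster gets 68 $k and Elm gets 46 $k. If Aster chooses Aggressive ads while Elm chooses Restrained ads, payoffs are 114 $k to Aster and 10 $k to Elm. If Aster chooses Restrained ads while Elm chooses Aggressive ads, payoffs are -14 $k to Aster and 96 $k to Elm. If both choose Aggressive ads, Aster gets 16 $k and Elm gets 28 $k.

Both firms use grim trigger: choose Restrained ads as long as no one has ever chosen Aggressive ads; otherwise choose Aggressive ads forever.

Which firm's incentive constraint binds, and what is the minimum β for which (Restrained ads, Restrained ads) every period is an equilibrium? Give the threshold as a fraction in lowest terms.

Elm; β ≥ 25/34

Aster: cooperation gives 68 each period; deviation gives 114 once then 16 forever.
  68/(1−β) ≥ 114 + 16β/(1−β) ⇒ β ≥ 46/98 = 23/49.
Elm: cooperation gives 46 each period; deviation gives 96 once then 28 forever.
  β ≥ 50/68 = 25/34.
Both must hold, so the binding constraint is Elm's: β ≥ 25/34.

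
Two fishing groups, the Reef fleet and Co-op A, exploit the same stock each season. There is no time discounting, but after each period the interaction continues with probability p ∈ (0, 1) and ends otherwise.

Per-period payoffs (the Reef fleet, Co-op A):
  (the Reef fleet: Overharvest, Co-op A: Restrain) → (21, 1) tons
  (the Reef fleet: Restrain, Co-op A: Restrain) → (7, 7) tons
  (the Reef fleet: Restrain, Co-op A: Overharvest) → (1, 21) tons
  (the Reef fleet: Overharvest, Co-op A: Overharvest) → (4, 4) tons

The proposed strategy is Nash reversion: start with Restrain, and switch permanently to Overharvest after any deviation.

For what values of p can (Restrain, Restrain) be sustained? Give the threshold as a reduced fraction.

Expected cooperation value is 7 + p·7 + p²·7 + … = 7/(1−p); deviation gives 21 + p·4/(1−p).
7 ≥ 21(1−p) + 4p ⇒ 17p ≥ 14 ⇒ p ≥ 14/17.

14/17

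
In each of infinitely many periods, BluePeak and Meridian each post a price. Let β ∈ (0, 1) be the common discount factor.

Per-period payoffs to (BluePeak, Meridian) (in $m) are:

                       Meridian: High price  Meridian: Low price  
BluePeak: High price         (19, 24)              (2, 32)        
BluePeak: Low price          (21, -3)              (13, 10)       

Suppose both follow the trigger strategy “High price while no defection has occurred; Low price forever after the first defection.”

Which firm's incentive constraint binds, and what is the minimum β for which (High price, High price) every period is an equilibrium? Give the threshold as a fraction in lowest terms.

For BluePeak: deviation gain 21−19 = 2, per-period punishment loss 19−13 = 6. IC gives β ≥ 2/8 = 1/4.
For Meridian: gain 8, loss 14 per period, so β ≥ 8/22 = 4/11.
The tighter constraint is Meridian's, so cooperation needs β ≥ 4/11.

Meridian; β ≥ 4/11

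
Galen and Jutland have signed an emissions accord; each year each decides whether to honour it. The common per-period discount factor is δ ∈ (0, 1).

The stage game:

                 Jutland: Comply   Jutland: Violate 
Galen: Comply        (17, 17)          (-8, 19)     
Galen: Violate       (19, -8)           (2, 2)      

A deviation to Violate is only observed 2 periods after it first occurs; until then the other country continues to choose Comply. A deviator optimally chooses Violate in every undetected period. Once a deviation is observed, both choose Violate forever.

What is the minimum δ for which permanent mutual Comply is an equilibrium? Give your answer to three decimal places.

0.343

A deviator earns 19 for 2 periods, then 2 forever; cooperating earns 17 forever. Multiplying the IC by (1−δ):
17 ≥ 19(1−δ^2) + 2δ^2, so 17·δ^2 ≥ 2 and δ^2 ≥ 2/17.
δ ≥ (2/17)^(1/2) ≈ 0.343.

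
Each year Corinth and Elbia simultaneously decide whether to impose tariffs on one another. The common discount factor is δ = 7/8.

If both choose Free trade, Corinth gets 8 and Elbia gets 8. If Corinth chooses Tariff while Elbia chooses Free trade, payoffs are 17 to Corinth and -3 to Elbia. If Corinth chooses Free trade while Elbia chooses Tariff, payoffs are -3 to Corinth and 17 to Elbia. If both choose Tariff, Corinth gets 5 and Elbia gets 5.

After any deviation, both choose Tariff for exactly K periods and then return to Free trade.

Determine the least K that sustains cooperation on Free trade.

5

IC: δ(1−δ^K)/(1−δ) ≥ (17−8)/(8−5) = 3.
With δ = 7/8: need 1 − δ^K ≥ 3·(1−7/8)/(7/8), i.e. δ^K ≤ 0.5714.
Since (7/8)^4 = 0.5862 and (7/8)^5 = 0.5129, the smallest such K is 5.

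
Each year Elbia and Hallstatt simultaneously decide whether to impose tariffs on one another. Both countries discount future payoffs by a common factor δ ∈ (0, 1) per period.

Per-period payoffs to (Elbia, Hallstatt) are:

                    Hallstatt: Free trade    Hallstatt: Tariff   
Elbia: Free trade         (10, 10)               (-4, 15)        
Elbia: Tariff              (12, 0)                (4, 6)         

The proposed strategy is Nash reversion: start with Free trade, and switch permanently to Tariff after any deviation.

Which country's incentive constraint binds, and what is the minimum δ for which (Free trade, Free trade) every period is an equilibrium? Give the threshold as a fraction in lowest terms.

Elbia: cooperation gives 10 each period; deviation gives 12 once then 4 forever.
  10/(1−δ) ≥ 12 + 4δ/(1−δ) ⇒ δ ≥ 2/8 = 1/4.
Hallstatt: cooperation gives 10 each period; deviation gives 15 once then 6 forever.
  δ ≥ 5/9.
Both must hold, so the binding constraint is Hallstatt's: δ ≥ 5/9.

Hallstatt; δ ≥ 5/9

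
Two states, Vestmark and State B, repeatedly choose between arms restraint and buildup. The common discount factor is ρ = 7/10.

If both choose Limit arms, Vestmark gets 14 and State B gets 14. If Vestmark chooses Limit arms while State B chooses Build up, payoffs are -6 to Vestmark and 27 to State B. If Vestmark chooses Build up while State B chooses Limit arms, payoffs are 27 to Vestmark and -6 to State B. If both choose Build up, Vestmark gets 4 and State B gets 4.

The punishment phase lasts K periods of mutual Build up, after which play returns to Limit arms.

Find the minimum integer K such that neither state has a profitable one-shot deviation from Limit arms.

No profitable deviation requires (14−4)(ρ+…+ρ^K) ≥ 27−14, i.e. ρ+…+ρ^K ≥ 13/10 ≈ 1.3000.
With ρ = 7/10, the partial sums are K=1: 0.7000, K=2: 1.1900, K=3: 1.5330.
K = 3 is the first length at which the sum reaches 1.3000.

3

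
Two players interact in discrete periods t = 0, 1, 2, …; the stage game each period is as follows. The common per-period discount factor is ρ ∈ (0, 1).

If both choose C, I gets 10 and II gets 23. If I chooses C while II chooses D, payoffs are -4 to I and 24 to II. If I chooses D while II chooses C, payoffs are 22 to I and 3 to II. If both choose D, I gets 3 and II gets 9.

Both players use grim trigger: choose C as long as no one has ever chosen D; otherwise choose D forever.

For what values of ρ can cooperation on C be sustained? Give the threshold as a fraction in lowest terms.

12/19

I's threshold: (22−10)/(22−3) = 12/19.
II's threshold: (24−23)/(24−9) = 1/15.
12/19 > 1/15, so I binds and ρ* = 12/19.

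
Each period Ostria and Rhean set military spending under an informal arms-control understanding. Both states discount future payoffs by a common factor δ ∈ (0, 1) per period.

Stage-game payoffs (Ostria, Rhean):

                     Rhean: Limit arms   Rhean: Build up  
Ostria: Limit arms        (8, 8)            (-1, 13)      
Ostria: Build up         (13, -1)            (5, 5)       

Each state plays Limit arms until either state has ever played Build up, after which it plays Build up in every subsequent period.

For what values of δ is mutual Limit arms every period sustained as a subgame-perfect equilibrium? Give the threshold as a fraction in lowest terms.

Under grim trigger the critical discount factor is (T−C)/(T−P) with T = 13, C = 8, P = 5.
δ* = (13−8)/(13−5) = 5/8.

5/8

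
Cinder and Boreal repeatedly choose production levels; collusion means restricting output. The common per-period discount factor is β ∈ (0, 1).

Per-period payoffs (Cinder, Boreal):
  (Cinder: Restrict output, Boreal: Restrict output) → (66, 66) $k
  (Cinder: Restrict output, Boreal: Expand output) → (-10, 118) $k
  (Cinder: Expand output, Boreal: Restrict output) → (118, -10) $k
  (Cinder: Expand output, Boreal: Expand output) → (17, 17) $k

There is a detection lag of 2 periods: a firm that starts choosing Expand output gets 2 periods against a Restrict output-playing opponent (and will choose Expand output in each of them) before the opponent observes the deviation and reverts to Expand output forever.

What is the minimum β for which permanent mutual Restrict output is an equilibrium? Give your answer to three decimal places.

0.718

A deviator earns 118 for 2 periods, then 17 forever; cooperating earns 66 forever. Multiplying the IC by (1−β):
66 ≥ 118(1−β^2) + 17β^2, so 101·β^2 ≥ 52 and β^2 ≥ 52/101.
β ≥ (52/101)^(1/2) ≈ 0.718.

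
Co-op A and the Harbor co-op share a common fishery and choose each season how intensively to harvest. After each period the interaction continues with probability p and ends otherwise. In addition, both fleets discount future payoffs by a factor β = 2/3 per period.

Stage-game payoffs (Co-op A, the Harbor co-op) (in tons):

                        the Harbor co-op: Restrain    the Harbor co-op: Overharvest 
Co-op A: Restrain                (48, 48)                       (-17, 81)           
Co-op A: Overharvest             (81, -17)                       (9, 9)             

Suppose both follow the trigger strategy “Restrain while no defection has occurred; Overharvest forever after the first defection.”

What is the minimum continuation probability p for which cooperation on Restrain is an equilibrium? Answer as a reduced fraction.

With continuation probability p and discount β, the effective per-period discount factor is βp.
Grim-trigger IC: βp ≥ (81−48)/(81−9) = 11/24.
So p ≥ (11/24)/(2/3) = 11/16.

11/16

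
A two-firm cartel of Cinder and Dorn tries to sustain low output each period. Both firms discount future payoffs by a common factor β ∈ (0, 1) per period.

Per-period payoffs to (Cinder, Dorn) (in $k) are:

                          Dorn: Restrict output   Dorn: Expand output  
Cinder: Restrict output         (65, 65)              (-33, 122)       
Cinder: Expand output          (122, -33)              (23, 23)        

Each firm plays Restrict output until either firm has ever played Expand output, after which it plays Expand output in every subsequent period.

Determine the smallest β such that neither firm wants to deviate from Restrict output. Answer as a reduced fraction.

Under grim trigger the critical discount factor is (T−C)/(T−P) with T = 122, C = 65, P = 23.
β* = (122−65)/(122−23) = 57/99 = 19/33.

19/33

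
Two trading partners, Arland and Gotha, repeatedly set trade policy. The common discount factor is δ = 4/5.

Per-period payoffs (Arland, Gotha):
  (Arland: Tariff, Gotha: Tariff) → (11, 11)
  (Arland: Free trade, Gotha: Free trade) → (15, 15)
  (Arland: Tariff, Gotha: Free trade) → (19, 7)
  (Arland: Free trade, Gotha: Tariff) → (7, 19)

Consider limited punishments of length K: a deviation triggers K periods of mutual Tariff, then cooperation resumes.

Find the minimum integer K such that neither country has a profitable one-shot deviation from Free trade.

IC: δ(1−δ^K)/(1−δ) ≥ (19−15)/(15−11) = 1.
With δ = 4/5: need 1 − δ^K ≥ 1·(1−4/5)/(4/5), i.e. δ^K ≤ 0.7500.
Since (4/5)^1 = 0.8000 and (4/5)^2 = 0.6400, the smallest such K is 2.

2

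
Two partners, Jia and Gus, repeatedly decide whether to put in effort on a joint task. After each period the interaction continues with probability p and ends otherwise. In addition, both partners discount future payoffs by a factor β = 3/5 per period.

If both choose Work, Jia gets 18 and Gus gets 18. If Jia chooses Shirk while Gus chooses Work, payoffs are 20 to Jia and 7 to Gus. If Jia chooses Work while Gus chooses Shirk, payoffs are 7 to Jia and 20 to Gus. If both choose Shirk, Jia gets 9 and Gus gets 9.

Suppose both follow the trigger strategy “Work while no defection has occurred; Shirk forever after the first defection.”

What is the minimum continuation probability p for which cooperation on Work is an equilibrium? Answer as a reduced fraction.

10/33

Expected continuation weight on next period's payoff is β·p = 3/5·p, which plays the role of the discount factor.
Cooperation requires 3/5·p ≥ (20−18)/(20−9) = 2/11, hence p ≥ 10/33.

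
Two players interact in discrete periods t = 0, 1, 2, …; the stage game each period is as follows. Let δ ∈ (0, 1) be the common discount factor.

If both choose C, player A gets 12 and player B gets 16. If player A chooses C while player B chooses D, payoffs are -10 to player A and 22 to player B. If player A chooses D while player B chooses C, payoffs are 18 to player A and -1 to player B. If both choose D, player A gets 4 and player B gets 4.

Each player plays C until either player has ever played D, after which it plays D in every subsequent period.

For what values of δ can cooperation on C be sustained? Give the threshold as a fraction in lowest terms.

3/7

For player A: deviation gain 18−12 = 6, per-period punishment loss 12−4 = 8. IC gives δ ≥ 6/14 = 3/7.
For player B: gain 6, loss 12 per period, so δ ≥ 6/18 = 1/3.
The tighter constraint is player A's, so cooperation needs δ ≥ 3/7.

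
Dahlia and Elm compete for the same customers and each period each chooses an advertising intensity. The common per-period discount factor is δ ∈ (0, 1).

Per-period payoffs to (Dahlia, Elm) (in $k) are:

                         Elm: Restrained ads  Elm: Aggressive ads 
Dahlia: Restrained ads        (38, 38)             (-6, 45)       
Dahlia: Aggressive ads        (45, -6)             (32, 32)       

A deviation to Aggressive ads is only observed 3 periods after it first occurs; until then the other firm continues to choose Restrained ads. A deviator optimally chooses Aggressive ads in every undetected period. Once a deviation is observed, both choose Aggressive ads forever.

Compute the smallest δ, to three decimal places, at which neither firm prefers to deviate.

The best deviation is to choose Aggressive ads for all 3 undetected periods, earning 45 each, then 32 forever once detected.
Deviation value: 45(1−δ^3)/(1−δ) + 32δ^3/(1−δ); cooperation value: 38/(1−δ).
IC: 38 ≥ 45(1−δ^3) + 32δ^3 = 45 − 13δ^3.
So δ^3 ≥ 7/13, giving δ ≥ (7/13)^(1/3) ≈ 0.814.

0.814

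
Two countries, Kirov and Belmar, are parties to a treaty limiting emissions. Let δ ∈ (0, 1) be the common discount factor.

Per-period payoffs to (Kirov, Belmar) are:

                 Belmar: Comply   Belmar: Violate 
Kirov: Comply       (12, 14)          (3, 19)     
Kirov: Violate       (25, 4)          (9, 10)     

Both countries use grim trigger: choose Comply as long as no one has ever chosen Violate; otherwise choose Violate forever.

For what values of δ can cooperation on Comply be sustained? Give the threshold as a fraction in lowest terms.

13/16

For Kirov: deviation gain 25−12 = 13, per-period punishment loss 12−9 = 3. IC gives δ ≥ 13/16.
For Belmar: gain 5, loss 4 per period, so δ ≥ 5/9.
The tighter constraint is Kirov's, so cooperation needs δ ≥ 13/16.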